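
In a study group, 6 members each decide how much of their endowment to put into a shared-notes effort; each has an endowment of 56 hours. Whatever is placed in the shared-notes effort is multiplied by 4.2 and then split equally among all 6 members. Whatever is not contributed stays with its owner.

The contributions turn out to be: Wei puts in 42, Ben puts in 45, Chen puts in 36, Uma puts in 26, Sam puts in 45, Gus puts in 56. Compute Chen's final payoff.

195.00 hours

Total contributed: 42 + 45 + 36 + 26 + 45 + 56 = 250.
Each receives 4.2 × 250 / 6 = 175.00 from the shared-notes effort.
Chen keeps 56 − 36 = 20, so Chen's payoff is 20 + 175.00 = 195.00.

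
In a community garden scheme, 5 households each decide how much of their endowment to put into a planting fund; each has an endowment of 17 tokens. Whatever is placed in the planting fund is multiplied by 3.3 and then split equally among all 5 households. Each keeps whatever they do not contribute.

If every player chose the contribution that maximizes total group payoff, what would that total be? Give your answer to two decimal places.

Each contributed unit returns 3.300 to the group as a whole (0.6600 to each of 5 players), which exceeds 1, so the social optimum is full contribution: group total = 3.300 × 85 = 280.50.

280.50 tokens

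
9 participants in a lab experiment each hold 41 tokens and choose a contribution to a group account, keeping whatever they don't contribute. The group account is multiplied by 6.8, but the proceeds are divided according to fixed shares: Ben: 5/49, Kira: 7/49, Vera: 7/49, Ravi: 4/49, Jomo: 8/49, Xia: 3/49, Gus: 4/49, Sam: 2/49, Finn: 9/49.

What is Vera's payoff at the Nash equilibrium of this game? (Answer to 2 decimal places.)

120.66 tokens

A player with share s gets back 6.8·s per unit contributed, so full contribution is dominant for anyone with s > 1/6.8 = 0.1471 and zero contribution is dominant for anyone below.
Jomo and Finn are above the threshold, contributing 41 each; the remaining 7 contribute 0. Total contributed: 82.
Vera keeps 41 and receives 6.8 × 82 × 7/49 = 79.66 from the group account, for a payoff of 120.66.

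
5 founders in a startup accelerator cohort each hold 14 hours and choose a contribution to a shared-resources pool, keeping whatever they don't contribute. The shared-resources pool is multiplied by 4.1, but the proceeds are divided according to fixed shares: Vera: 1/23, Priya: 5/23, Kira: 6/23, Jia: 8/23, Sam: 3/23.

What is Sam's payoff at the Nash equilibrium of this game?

28.97 hours

Player j's private return per contributed unit is 4.1 × (j's share). Contributing is weakly dominant for j when that share is at least 1/4.1 = 0.2439, and contributing 0 is dominant otherwise.
The shares above 0.2439 belong to Kira and Jia, contributing 14 each; the remaining 3 contribute 0. Total contributed: 28.
Sam keeps 14 and receives 4.1 × 28 × 3/23 = 14.97 from the shared-resources pool, for a payoff of 28.97.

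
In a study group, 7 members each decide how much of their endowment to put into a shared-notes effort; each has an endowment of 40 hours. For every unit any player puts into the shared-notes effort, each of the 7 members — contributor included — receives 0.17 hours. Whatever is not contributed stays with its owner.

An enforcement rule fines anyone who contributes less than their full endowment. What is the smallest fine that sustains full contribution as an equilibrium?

Given the others contribute fully, the best deviation is to contribute 0 (any partial contribution still incurs the fine and gives up units whose private return 0.17 is below 1).
Deviating from 40 to 0 saves 40 hours but forfeits the deviator's share of the drop in the shared-notes effort: 0.17 × 40 = 6.80.
So the deviation gain is 40 − 6.80 = 33.20, and the fine must be at least 33.20 hours to wipe it out.

33.20 hours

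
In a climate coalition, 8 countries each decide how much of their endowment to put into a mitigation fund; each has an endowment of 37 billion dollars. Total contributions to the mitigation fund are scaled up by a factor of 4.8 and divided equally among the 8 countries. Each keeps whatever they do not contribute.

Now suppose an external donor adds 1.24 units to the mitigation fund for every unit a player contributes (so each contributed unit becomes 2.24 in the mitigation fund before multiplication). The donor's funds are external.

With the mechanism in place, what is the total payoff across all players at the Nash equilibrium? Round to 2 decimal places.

The effective private return per unit is now 4.8 × 2.24 / 8 = 1.3440 > 1, so every player's dominant strategy flips to full contribution.
At the Nash equilibrium everyone contributes 37. Group total payoff = 4.8 × 2.24 × 296 = 3182.59.

3182.59 billion dollars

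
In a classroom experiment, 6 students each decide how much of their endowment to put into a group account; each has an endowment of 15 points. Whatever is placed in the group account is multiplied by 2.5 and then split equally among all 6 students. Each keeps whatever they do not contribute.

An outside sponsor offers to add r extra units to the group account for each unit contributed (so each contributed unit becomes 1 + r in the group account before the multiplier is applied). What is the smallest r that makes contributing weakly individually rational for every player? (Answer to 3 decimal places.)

With matching at rate r, one contributed unit becomes (1 + r) in the group account and returns 2.5 × (1 + r) / 6 to the contributor.
Setting this equal to 1: 1 + r = 6/2.5 = 2.4000.
So the minimum matching rate is r = 2.4000 − 1 = 1.400.

1.400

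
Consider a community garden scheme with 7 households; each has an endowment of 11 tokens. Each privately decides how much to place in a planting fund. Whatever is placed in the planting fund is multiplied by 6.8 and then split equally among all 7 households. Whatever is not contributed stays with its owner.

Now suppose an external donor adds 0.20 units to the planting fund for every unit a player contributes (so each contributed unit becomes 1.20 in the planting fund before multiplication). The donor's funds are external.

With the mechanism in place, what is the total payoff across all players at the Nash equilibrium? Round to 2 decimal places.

628.32 tokens

The effective private return per unit is now 6.8 × 1.20 / 7 = 1.1657 > 1, so every player's dominant strategy flips to full contribution.
So the Nash equilibrium is full contribution by all 7; the group earns 6.8 × 1.20 × 77 = 628.32.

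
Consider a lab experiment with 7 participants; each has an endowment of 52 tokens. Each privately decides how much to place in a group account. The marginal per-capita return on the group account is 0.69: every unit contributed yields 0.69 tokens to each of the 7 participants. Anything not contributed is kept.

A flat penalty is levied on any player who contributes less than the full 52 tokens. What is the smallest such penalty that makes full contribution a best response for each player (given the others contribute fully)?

16.12 tokens

Given the others contribute fully, the best deviation is to contribute 0 (any partial contribution still incurs the fine and gives up units whose private return 0.69 is below 1).
Deviating from 52 to 0 saves 52 tokens but forfeits the deviator's share of the drop in the group account: 0.69 × 52 = 35.88.
So the deviation gain is 52 − 35.88 = 16.12, and the fine must be at least 16.12 tokens to wipe it out.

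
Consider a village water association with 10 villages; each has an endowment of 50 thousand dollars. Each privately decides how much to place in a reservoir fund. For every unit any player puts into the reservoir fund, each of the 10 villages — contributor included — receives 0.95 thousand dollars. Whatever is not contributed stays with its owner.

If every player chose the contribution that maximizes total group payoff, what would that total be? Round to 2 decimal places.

Each contributed unit returns 9.500 to the group as a whole (0.95 to each of 10 players), which exceeds 1, so the social optimum is full contribution: group total = 9.500 × 500 = 4750.00.

4750.00 thousand dollars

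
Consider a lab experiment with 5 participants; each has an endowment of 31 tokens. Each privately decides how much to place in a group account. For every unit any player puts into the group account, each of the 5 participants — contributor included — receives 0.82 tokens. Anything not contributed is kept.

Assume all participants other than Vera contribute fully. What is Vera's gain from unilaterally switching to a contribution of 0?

5.58 tokens

Switching from a contribution of 31 to 0 lets Vera keep an extra 31 tokens, but lowers the group account by 31, which costs Vera their own share of that drop: 0.82 × 31 = 25.42.
Net gain = 31 − 25.42 = 5.58. The private return per contributed unit (0.82) is below 1, so free-riding is indeed the best response regardless of what the others do.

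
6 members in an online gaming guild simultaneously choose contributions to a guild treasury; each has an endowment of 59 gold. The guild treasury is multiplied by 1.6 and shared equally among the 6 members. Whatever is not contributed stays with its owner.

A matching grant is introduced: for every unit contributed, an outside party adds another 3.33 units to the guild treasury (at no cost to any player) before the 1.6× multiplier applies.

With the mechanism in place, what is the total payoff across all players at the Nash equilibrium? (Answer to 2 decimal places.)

2452.51 gold

Under the mechanism each unit contributed yields 1.6 × 4.33 / 6 = 1.1547 back to its contributor per unit of net cost, which exceeds 1, making full contribution the dominant choice for everyone.
So the Nash equilibrium is full contribution by all 6; the group earns 1.6 × 4.33 × 354 = 2452.51.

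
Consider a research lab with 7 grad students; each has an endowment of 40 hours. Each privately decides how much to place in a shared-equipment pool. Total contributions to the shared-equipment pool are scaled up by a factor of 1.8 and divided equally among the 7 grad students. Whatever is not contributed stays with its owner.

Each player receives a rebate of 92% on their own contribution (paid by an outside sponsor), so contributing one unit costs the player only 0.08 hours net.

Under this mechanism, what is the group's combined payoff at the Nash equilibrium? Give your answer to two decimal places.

Under the mechanism each unit contributed yields (1.8/7) / 0.08 = 3.2143 back to its contributor per unit of net cost, which exceeds 1, making full contribution the dominant choice for everyone.
So the Nash equilibrium is full contribution by all 7; the group earns 7 × (40 × 0.92 + 1.8 × 40) = 761.60.

761.60 hours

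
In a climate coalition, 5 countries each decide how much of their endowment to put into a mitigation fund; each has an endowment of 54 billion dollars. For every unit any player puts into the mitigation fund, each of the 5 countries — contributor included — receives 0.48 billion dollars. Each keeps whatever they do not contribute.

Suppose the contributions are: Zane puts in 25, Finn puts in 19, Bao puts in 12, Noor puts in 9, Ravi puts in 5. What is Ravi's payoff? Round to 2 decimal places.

Total contributed: 25 + 19 + 12 + 9 + 5 = 70.
Each receives 0.48 × 70 = 33.60 from the mitigation fund.
Ravi keeps 54 − 5 = 49, so Ravi's payoff is 49 + 33.60 = 82.60.

82.60 billion dollars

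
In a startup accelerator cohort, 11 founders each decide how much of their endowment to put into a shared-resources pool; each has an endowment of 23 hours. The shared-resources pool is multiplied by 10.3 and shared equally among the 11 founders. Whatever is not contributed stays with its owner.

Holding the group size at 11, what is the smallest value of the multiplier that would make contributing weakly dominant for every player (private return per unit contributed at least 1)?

A contributed unit returns (multiplier)/11 to its contributor.
This reaches 1 exactly when the multiplier is 11.

11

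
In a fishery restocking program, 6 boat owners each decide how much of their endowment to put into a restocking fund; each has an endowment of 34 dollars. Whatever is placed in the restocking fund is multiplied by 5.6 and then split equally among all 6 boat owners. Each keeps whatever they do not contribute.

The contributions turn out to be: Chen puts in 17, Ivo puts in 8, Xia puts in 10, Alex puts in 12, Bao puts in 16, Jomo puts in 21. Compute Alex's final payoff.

100.40 dollars

Total contributed: 17 + 8 + 10 + 12 + 16 + 21 = 84.
Each receives 5.6 × 84 / 6 = 78.40 from the restocking fund.
Alex keeps 34 − 12 = 22, so Alex's payoff is 22 + 78.40 = 100.40.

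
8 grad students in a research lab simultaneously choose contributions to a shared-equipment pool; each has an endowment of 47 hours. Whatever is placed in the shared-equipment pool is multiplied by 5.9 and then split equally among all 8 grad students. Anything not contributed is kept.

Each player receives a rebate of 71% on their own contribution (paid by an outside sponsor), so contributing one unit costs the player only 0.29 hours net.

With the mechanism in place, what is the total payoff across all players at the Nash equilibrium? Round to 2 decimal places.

2485.36 hours

Under the mechanism each unit contributed yields (5.9/8) / 0.29 = 2.5431 back to its contributor per unit of net cost, which exceeds 1, making full contribution the dominant choice for everyone.
At the Nash equilibrium everyone contributes 47. Group total payoff = 8 × (47 × 0.71 + 5.9 × 47) = 2485.36.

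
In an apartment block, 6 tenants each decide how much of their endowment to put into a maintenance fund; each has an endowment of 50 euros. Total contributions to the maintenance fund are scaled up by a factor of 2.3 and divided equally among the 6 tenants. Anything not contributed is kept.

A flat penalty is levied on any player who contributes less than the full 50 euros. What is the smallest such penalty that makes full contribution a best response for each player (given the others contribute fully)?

30.83 euros

Given the others contribute fully, the best deviation is to contribute 0 (any partial contribution still incurs the fine and gives up units whose private return 0.3833 is below 1).
Deviating from 50 to 0 saves 50 euros but forfeits the deviator's share of the drop in the maintenance fund: 2.3/6 × 50 = 19.17.
So the deviation gain is 50 − 19.17 = 30.83, and the fine must be at least 30.83 euros to wipe it out.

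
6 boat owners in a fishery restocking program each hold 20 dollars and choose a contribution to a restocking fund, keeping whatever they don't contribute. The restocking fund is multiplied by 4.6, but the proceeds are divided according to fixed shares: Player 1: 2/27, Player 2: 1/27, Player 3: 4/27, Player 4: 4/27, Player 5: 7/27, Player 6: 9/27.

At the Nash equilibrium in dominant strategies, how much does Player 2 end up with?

26.81 dollars

Player j's private return per contributed unit is 4.6 × (j's share). Contributing is weakly dominant for j when that share is at least 1/4.6 = 0.2174, and contributing 0 is dominant otherwise.
Player 5 and Player 6 are above the threshold, contributing 20 each; the remaining 4 contribute 0. Total contributed: 40.
Player 2 keeps 20 and receives 4.6 × 40 × 1/27 = 6.81 from the restocking fund, for a payoff of 26.81.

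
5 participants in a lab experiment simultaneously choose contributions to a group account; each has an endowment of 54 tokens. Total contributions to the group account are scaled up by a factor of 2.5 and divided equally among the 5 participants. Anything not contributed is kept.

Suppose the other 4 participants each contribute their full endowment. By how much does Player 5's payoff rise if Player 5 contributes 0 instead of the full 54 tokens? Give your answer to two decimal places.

Switching from a contribution of 54 to 0 lets Player 5 keep an extra 54 tokens, but lowers the group account by 54, which costs Player 5 their own share of that drop: 2.5/5 × 54 = 27.00.
Net gain = 54 − 27.00 = 27.00. The private return per contributed unit (0.5000) is below 1, so free-riding is indeed the best response regardless of what the others do.

27.00 tokens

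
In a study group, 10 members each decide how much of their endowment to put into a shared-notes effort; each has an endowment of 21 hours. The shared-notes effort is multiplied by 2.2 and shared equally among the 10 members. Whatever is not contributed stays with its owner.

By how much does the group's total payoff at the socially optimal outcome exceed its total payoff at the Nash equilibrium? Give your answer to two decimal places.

Each contributed unit returns 2.2/10 = 0.2200 to its contributor — below 1 — so contributing 0 is dominant for every player. At the Nash equilibrium everyone keeps their 21, and the group total is 10 × 21 = 210.
Each contributed unit returns 2.200 to the group as a whole (0.2200 to each of 10 players), which exceeds 1, so the social optimum is full contribution: group total = 2.200 × 210 = 462.00.
Efficiency loss = 462.00 − 210 = 252.00.

252.00 hours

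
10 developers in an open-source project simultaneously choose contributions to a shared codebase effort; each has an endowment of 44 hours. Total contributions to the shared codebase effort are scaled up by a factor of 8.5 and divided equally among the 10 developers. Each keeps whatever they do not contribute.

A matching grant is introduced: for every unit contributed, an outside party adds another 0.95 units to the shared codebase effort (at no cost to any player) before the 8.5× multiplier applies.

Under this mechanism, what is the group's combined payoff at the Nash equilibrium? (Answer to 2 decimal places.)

With the mechanism, a contributed unit returns 8.5 × 1.95 / 10 = 1.6575 per unit of net cost to the contributor — now above 1 — so contributing fully is weakly dominant for every player.
So the Nash equilibrium is full contribution by all 10; the group earns 8.5 × 1.95 × 440 = 7293.00.

7293.00 hours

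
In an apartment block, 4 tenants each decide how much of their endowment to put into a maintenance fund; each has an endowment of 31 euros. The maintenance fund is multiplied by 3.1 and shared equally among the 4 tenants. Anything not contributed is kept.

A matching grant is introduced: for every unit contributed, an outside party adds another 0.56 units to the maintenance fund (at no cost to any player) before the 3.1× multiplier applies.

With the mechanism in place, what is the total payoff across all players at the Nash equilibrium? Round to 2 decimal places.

Under the mechanism each unit contributed yields 3.1 × 1.56 / 4 = 1.2090 back to its contributor per unit of net cost, which exceeds 1, making full contribution the dominant choice for everyone.
So the Nash equilibrium is full contribution by all 4; the group earns 3.1 × 1.56 × 124 = 599.66.

599.66 euros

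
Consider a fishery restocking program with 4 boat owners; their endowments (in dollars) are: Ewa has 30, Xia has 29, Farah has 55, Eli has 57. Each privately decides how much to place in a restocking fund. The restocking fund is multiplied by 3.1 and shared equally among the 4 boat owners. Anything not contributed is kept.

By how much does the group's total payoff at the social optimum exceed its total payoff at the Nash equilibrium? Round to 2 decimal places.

The private return per contributed unit is 3.1/4 = 0.7750 < 1 for every player regardless of endowment, so the Nash equilibrium is zero contribution and the group total is Σ E_j = 30 + 29 + 55 + 57 = 171.
Each contributed unit returns 3.100 to the group, so the social optimum is full contribution by everyone: group total = 3.100 × 171 = 530.10.
Efficiency loss = (3.100 − 1) × 171 = 359.10.

359.10 dollars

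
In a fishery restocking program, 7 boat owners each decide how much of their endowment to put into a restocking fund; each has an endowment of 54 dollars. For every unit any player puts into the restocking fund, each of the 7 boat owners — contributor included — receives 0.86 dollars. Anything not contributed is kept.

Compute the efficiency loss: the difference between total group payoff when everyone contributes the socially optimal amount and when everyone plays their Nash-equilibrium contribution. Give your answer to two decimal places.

1897.56 dollars

The private return per contributed unit is 0.86 < 1, so contributing 0 is dominant for every player. At the Nash equilibrium everyone keeps their 54, and the group total is 7 × 54 = 378.
Each contributed unit returns 6.020 to the group as a whole (0.86 to each of 7 players), which exceeds 1, so the social optimum is full contribution: group total = 6.020 × 378 = 2275.56.
Efficiency loss = 2275.56 − 378 = 1897.56.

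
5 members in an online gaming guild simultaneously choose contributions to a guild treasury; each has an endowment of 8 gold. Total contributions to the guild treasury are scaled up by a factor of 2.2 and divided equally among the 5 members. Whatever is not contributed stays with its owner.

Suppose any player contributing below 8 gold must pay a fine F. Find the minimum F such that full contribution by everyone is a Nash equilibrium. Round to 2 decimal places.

Given the others contribute fully, the best deviation is to contribute 0 (any partial contribution still incurs the fine and gives up units whose private return 0.4400 is below 1).
Deviating from 8 to 0 saves 8 gold but forfeits the deviator's share of the drop in the guild treasury: 2.2/5 × 8 = 3.52.
So the deviation gain is 8 − 3.52 = 4.48, and the fine must be at least 4.48 gold to wipe it out.

4.48 gold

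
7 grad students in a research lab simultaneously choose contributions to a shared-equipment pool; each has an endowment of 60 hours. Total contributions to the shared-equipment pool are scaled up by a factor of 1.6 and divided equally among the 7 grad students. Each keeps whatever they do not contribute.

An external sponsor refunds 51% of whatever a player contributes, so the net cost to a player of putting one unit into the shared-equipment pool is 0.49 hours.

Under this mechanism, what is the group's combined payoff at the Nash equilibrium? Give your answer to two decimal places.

420.00 hours

The effective private return is (1.6/7) / 0.49 = 0.4665, which is still under 1, so the mechanism doesn't change anyone's dominant strategy: zero contribution.
Everyone keeps their endowment and the group total is 7 × 60 = 420.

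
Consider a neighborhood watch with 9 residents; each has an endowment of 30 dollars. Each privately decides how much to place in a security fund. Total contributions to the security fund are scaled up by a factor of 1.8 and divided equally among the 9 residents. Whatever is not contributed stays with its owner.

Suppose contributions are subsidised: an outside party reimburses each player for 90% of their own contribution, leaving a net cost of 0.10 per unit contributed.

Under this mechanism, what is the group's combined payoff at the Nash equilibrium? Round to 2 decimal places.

729.00 dollars

With the mechanism, a contributed unit returns (1.8/9) / 0.10 = 2.0000 per unit of net cost to the contributor — now above 1 — so contributing fully is weakly dominant for every player.
So the Nash equilibrium is full contribution by all 9; the group earns 9 × (30 × 0.90 + 1.8 × 30) = 729.00.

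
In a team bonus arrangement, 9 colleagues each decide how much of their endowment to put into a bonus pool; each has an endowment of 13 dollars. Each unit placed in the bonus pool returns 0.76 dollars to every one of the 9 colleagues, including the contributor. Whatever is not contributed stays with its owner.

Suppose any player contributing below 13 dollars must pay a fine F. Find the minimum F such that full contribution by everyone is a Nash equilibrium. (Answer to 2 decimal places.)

Given the others contribute fully, the best deviation is to contribute 0 (any partial contribution still incurs the fine and gives up units whose private return 0.76 is below 1).
Deviating from 13 to 0 saves 13 dollars but forfeits the deviator's share of the drop in the bonus pool: 0.76 × 13 = 9.88.
So the deviation gain is 13 − 9.88 = 3.12, and the fine must be at least 3.12 dollars to wipe it out.

3.12 dollars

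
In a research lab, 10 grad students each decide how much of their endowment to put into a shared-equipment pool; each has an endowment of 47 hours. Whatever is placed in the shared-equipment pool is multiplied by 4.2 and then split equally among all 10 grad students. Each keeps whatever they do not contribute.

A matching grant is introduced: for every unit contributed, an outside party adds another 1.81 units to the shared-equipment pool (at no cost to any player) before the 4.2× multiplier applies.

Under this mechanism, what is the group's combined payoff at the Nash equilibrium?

Under the mechanism each unit contributed yields 4.2 × 2.81 / 10 = 1.1802 back to its contributor per unit of net cost, which exceeds 1, making full contribution the dominant choice for everyone.
So the Nash equilibrium is full contribution by all 10; the group earns 4.2 × 2.81 × 470 = 5546.94.

5546.94 hours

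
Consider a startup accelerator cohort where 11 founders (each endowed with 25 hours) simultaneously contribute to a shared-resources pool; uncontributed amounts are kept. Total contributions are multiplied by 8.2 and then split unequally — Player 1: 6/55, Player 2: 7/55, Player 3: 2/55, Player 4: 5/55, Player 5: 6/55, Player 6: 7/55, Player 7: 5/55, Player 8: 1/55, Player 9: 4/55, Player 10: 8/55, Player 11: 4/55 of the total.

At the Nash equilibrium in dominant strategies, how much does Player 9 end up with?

69.73 hours

Each unit j contributes comes back to j as 8.2 × (j's share), so j prefers to contribute only if that share exceeds 1/8.2 = 0.1220; otherwise keeping the unit dominates.
Player 2, Player 6 and Player 10 are above the threshold, contributing 25 each; the remaining 8 contribute 0. Total contributed: 75.
Player 9 keeps 25 and receives 8.2 × 75 × 4/55 = 44.73 from the shared-resources pool, for a payoff of 69.73.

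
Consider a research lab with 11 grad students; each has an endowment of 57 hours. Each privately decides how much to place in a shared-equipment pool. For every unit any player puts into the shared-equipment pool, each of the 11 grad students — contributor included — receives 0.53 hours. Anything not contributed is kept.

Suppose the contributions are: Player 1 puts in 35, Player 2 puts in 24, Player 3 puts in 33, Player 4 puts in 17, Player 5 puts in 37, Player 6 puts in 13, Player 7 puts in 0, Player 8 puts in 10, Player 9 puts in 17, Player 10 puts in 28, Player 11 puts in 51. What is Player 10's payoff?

169.45 hours

Total contributed: 35 + 24 + 33 + 17 + 37 + 13 + 0 + 10 + 17 + 28 + 51 = 265.
Each receives 0.53 × 265 = 140.45 from the shared-equipment pool.
Player 10 keeps 57 − 28 = 29, so Player 10's payoff is 29 + 140.45 = 169.45.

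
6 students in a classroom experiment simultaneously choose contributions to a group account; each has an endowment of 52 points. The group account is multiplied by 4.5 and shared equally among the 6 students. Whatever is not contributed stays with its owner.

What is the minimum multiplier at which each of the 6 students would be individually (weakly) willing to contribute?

A contributed unit returns (multiplier)/6 to its contributor.
This reaches 1 exactly when the multiplier is 6.

6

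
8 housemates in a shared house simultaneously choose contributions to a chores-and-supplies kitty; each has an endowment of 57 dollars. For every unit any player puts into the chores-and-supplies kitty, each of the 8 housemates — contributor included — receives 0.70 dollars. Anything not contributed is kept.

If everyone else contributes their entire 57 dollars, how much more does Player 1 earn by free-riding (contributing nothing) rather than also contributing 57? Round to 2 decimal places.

Switching from a contribution of 57 to 0 lets Player 1 keep an extra 57 dollars, but lowers the chores-and-supplies kitty by 57, which costs Player 1 their own share of that drop: 0.70 × 57 = 39.90.
Net gain = 57 − 39.90 = 17.10. The private return per contributed unit (0.70) is below 1, so free-riding is indeed the best response regardless of what the others do.

17.10 dollars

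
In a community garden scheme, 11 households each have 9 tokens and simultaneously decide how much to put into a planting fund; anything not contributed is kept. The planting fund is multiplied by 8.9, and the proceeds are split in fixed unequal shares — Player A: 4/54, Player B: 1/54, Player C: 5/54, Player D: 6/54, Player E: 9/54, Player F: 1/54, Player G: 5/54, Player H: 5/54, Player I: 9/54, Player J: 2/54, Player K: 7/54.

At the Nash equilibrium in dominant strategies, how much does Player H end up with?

31.25 tokens

Player j's private return per contributed unit is 8.9 × (j's share). Contributing is weakly dominant for j when that share is at least 1/8.9 = 0.1124, and contributing 0 is dominant otherwise.
Player E, Player I and Player K clear that bar, contributing 9 each; the remaining 8 contribute 0. Total contributed: 27.
Player H keeps 9 and receives 8.9 × 27 × 5/54 = 22.25 from the planting fund, for a payoff of 31.25.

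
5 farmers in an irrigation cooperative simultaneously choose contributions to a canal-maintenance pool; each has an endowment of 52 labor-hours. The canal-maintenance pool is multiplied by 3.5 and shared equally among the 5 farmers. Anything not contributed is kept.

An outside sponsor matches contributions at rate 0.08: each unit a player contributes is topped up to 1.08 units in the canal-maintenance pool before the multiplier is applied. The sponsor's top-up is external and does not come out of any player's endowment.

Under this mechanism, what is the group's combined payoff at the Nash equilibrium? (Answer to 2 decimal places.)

260.00 labor-hours

The effective private return is 3.5 × 1.08 / 5 = 0.7560, which is still under 1, so the mechanism doesn't change anyone's dominant strategy: zero contribution.
Everyone keeps their endowment and the group total is 5 × 52 = 260.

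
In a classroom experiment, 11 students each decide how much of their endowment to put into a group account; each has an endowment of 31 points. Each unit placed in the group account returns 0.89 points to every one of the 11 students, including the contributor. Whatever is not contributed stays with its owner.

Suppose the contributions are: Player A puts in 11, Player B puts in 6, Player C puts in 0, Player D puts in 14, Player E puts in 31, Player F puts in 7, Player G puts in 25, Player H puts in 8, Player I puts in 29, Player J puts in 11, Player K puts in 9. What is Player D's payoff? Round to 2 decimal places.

151.39 points

Total contributed: 11 + 6 + 0 + 14 + 31 + 7 + 25 + 8 + 29 + 11 + 9 = 151.
Each receives 0.89 × 151 = 134.39 from the group account.
Player D keeps 31 − 14 = 17, so Player D's payoff is 17 + 134.39 = 151.39.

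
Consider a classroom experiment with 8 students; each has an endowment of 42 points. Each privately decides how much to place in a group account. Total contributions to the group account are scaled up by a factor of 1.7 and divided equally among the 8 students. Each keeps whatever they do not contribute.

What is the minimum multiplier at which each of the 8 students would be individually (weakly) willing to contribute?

A contributed unit returns (multiplier)/8 to its contributor.
This reaches 1 exactly when the multiplier is 8.

8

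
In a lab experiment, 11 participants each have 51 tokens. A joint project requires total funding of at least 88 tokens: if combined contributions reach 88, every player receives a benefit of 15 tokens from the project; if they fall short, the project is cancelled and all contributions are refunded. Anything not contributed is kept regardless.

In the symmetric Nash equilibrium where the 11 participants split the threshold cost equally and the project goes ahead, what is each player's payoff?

58 tokens

Equal share of the threshold: 88/11 = 8.
At this profile no one gains by cutting their contribution: any cut drops the total below 88, the project is cancelled, contributions are refunded, and the deviator ends with 51, which is less than 51 − 8 + 15 = 58. Contributing more than 8 just wastes the excess. So contributing exactly 8 is a best response.
Each player's payoff: 51 − 8 + 15 = 58.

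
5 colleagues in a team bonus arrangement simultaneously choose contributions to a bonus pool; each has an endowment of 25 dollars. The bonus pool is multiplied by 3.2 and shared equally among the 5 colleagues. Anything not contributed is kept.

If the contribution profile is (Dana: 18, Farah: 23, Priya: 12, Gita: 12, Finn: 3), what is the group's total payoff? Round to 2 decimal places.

274.60 dollars

Total contributed: 18 + 23 + 12 + 12 + 3 = 68; total kept: 5 × 25 − 68 = 57.
The bonus pool pays out 3.2 × 68 = 217.60 in aggregate.
Group total = 57 + 217.60 = 274.60.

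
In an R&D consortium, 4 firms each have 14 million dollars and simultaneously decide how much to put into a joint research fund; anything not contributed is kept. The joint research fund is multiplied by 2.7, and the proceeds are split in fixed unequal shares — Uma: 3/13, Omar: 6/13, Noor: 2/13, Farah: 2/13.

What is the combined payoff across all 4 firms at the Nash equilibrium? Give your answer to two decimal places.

79.80 million dollars

Each unit j contributes comes back to j as 2.7 × (j's share), so j prefers to contribute only if that share exceeds 1/2.7 = 0.3704; otherwise keeping the unit dominates.
Only Omar (6/13) clears that bar, contributing 14; the remaining 3 contribute 0. Total contributed: 14.
The joint research fund pays out 2.7 × 14 = 37.80 in total (split across the unequal shares, but the aggregate is all that matters for the group sum).
The 3 free-riders keep 14 each, adding 42. Group total = 42 + 37.80 = 79.80.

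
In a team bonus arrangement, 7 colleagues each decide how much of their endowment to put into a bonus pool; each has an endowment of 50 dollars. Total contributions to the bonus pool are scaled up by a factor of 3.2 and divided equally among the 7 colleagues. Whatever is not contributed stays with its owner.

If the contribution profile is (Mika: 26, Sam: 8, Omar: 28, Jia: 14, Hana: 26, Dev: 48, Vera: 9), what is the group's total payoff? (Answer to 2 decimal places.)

699.80 dollars

Total contributed: 26 + 8 + 28 + 14 + 26 + 48 + 9 = 159; total kept: 7 × 50 − 159 = 191.
The bonus pool pays out 3.2 × 159 = 508.80 in aggregate.
Group total = 191 + 508.80 = 699.80.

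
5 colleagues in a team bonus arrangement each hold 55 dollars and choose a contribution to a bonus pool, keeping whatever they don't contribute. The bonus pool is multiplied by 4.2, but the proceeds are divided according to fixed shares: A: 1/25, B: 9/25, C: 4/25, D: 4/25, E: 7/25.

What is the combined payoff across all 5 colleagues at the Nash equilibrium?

627.00 dollars

Player j's private return per contributed unit is 4.2 × (j's share). Contributing is weakly dominant for j when that share is at least 1/4.2 = 0.2381, and contributing 0 is dominant otherwise.
B and E clear that bar, contributing 55 each; the remaining 3 contribute 0. Total contributed: 110.
The bonus pool pays out 4.2 × 110 = 462.00 in total (split across the unequal shares, but the aggregate is all that matters for the group sum).
The 3 free-riders keep 55 each, adding 165. Group total = 165 + 462.00 = 627.00.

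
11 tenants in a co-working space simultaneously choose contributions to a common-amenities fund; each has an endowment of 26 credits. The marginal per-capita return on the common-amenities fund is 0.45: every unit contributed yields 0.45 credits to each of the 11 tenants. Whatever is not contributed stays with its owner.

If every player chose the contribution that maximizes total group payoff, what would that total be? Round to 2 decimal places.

1415.70 credits

Each contributed unit returns 4.950 to the group as a whole (0.45 to each of 11 players), which exceeds 1, so the social optimum is full contribution: group total = 4.950 × 286 = 1415.70.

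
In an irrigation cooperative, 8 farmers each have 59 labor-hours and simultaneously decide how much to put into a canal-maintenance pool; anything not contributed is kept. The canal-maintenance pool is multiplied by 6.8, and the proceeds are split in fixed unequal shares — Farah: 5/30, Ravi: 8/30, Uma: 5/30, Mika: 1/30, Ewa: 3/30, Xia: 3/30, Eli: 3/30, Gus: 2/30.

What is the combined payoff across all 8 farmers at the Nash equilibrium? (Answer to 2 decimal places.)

1498.60 labor-hours

Player j's private return per contributed unit is 6.8 × (j's share). Contributing is weakly dominant for j when that share is at least 1/6.8 = 0.1471, and contributing 0 is dominant otherwise.
Farah, Ravi and Uma clear that bar, contributing 59 each; the remaining 5 contribute 0. Total contributed: 177.
The canal-maintenance pool pays out 6.8 × 177 = 1203.60 in total (split across the unequal shares, but the aggregate is all that matters for the group sum).
The 5 free-riders keep 59 each, adding 295. Group total = 295 + 1203.60 = 1498.60.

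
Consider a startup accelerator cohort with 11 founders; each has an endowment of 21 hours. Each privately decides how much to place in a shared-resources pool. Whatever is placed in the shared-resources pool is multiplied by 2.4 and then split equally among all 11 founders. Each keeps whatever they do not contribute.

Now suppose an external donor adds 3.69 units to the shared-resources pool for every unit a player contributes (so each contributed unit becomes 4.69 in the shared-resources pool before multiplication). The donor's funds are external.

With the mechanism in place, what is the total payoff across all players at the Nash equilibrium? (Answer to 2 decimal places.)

2600.14 hours

Under the mechanism each unit contributed yields 2.4 × 4.69 / 11 = 1.0233 back to its contributor per unit of net cost, which exceeds 1, making full contribution the dominant choice for everyone.
At the Nash equilibrium everyone contributes 21. Group total payoff = 2.4 × 4.69 × 231 = 2600.14.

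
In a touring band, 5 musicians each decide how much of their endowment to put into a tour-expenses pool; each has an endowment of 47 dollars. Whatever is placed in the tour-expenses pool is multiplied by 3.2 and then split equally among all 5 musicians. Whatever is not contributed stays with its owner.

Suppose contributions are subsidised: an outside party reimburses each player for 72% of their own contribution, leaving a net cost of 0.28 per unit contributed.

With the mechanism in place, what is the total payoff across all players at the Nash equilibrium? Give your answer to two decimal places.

The effective private return per unit is now (3.2/5) / 0.28 = 2.2857 > 1, so every player's dominant strategy flips to full contribution.
So the Nash equilibrium is full contribution by all 5; the group earns 5 × (47 × 0.72 + 3.2 × 47) = 921.20.

921.20 dollars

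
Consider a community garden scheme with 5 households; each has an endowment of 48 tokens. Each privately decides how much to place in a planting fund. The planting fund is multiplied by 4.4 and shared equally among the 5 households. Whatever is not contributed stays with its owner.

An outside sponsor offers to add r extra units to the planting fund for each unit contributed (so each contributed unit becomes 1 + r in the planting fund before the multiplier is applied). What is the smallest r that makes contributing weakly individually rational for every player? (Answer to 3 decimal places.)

0.136

With matching at rate r, one contributed unit becomes (1 + r) in the planting fund and returns 4.4 × (1 + r) / 5 to the contributor.
Setting this equal to 1: 1 + r = 5/4.4 = 1.1364.
So the minimum matching rate is r = 1.1364 − 1 = 0.136.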